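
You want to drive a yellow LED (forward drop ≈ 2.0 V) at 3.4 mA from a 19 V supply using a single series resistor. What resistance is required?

R ≈ 5 kΩ

The resistor drops V_S − V_D = 19 − 2.0 = 17 V at 3.4 mA.
R = 17 V / 3.4 mA = 5 kΩ.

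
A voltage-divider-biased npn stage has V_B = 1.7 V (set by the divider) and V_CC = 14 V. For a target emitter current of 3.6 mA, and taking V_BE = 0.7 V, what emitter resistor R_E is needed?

R_E ≈ 0.28 kΩ

V_E = V_B − V_BE = 1.7 − 0.7 = 1 V.
R_E = V_E / I_E = 1 / 3.6 = 0.278 kΩ.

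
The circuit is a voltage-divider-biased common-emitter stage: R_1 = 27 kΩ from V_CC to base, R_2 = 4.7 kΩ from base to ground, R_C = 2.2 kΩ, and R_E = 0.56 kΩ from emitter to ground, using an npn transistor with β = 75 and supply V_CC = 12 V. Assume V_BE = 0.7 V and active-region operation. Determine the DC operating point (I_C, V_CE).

Thevenize the base divider: V_Th = V_CC·R_2/(R_1+R_2) = 12×4.7/31.7 = 1.78 V, R_Th = R_1‖R_2 = 4 kΩ.
Base-emitter loop: V_Th = I_B·R_Th + V_BE + (β+1)I_B·R_E, so I_B = (1.78 − 0.7) / (4 + 76×0.56) = 0.0232 mA.
I_C = β·I_B = 75×0.0232 = 1.74 mA, and I_E = (β+1)I_B = 1.76 mA.
V_CE = V_CC − I_C·R_C − I_E·R_E = 12 − 1.74×2.2 − 1.76×0.56 = 7.19 V.
V_CE = 7.19 V > 0.2 V confirms active-region operation.

I_C ≈ 1.7 mA, V_CE ≈ 7.2 V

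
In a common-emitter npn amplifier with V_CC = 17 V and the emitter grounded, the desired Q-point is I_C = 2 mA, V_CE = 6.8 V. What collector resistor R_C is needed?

Collector loop: V_CC = I_C·R_C + V_CE.
R_C = (V_CC − V_CE)/I_C = (17 − 6.8)/2 = 5.1 kΩ.

R_C ≈ 5.1 kΩ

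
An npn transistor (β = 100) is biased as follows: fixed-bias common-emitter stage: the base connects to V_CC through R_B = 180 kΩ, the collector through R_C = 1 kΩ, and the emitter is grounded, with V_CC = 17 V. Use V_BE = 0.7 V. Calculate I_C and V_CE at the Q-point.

Base loop: V_CC = I_B·R_B + V_BE, so I_B = (17 − 0.7)/180 kΩ = 0.0906 mA.
In the active region I_C = β·I_B = 100 × 0.0906 = 9.06 mA.
Collector loop: V_CE = V_CC − I_C·R_C = 17 − 9.06×1 = 7.94 V.
Since V_CE = 7.94 V > V_CE(sat) ≈ 0.2 V, the transistor is in the active region as assumed.

I_C ≈ 9.1 mA, V_CE ≈ 7.9 V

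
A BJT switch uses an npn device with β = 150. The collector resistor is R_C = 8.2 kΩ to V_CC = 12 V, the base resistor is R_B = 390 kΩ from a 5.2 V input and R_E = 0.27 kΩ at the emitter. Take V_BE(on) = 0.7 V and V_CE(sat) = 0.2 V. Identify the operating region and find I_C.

Assume active: I_B = (5.2 − 0.7)/(390 + 151×0.27) = 0.0104 mA, I_C = β·I_B = 1.57 mA.
Then V_CE = 12 − 1.57×8.2 − 1.58×0.27 = -1.27 V < 0.2 V — the active assumption fails.
Re-solve with V_CE = 0.2 V. KCL at the emitter: V_E/R_E = (V_BB−0.7−V_E)/R_B + (V_CC−0.2−V_E)/R_C, giving V_E = 0.379 V.
I_C = (V_CC − 0.2 − V_E)/R_C = (11.8 − 0.379)/8.2 = 1.39 mA.
Check: I_B = (4.5 − 0.379)/390 = 0.0106 mA, and β·I_B = 1.59 mA > I_C, confirming saturation.

saturation; I_C ≈ 1.4 mA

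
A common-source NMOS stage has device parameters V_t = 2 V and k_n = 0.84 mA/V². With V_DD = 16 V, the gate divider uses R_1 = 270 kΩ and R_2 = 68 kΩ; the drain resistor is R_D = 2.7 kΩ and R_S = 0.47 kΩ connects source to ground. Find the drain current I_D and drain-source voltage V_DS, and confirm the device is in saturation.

V_G = V_DD·R_2/(R_1+R_2) = 16×68/338 = 3.22 V.
Assume saturation: I_D = (k_n/2)(V_GS − V_t)² with V_GS = V_G − I_D·R_S = 3.22 − 0.47·I_D.
Substituting gives 0.0928·I_D² − 1.48·I_D + 0.624 = 0, with roots I_D = 0.433 or 15.5 mA.
The root I_D = 15.5 mA gives V_GS = -4.08 V ≤ V_t, so take I_D = 0.433 mA.
Then V_GS = 3.02 V and V_DS = V_DD − I_D(R_D+R_S) = 16 − 0.433×3.17 = 14.6 V.
Saturation requires V_DS ≥ V_GS − V_t = 1.02 V; 14.6 ≥ 1.02 ✓.

I_D ≈ 0.43 mA, V_DS ≈ 15 V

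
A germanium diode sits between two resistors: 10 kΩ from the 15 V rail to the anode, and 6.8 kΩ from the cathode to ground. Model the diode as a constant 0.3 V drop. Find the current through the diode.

The two resistors are in series with the diode, so KVL gives 15 = I·10 + 0.3 + I·6.8.
I = (15 − 0.3) / (10 + 6.8) kΩ = 14.7 / 16.8 = 0.875 mA.

I ≈ 0.87 mA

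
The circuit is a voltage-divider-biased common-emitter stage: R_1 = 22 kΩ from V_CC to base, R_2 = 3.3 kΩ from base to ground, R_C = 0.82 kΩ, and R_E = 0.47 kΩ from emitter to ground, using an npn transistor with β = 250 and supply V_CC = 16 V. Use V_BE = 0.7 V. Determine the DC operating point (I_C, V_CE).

I_C ≈ 2.9 mA, V_CE ≈ 12 V

Thevenize the base divider: V_Th = V_CC·R_2/(R_1+R_2) = 16×3.3/25.3 = 2.09 V, R_Th = R_1‖R_2 = 2.87 kΩ.
Base-emitter loop: V_Th = I_B·R_Th + V_BE + (β+1)I_B·R_E, so I_B = (2.09 − 0.7) / (2.87 + 251×0.47) = 0.0115 mA.
I_C = β·I_B = 250×0.0115 = 2.87 mA, and I_E = (β+1)I_B = 2.88 mA.
V_CE = V_CC − I_C·R_C − I_E·R_E = 16 − 2.87×0.82 − 2.88×0.47 = 12.3 V.
V_CE = 12.3 V > 0.2 V confirms active-region operation.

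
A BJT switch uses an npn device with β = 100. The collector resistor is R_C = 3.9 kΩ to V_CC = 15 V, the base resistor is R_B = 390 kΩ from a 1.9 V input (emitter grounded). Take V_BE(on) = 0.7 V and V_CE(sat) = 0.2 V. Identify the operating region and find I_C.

Assume active. Base-emitter loop: I_B = (V_BB − V_BE)/R_B = (1.9 − 0.7)/390 = 0.00308 mA.
I_C = β·I_B = 100×0.00308 = 0.308 mA.
V_CE = V_CC − I_C·R_C = 15 − 0.308×3.9 = 13.8 V > V_CE(sat), so the active-region assumption holds.

active; I_C ≈ 0.31 mA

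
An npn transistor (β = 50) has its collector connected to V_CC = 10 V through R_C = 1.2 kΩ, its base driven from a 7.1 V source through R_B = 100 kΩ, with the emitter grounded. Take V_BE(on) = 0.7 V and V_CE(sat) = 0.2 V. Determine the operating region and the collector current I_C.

Assume active. Base-emitter loop: I_B = (V_BB − V_BE)/R_B = (7.1 − 0.7)/100 = 0.064 mA.
I_C = β·I_B = 50×0.064 = 3.2 mA.
V_CE = V_CC − I_C·R_C = 10 − 3.2×1.2 = 6.16 V > V_CE(sat), so the active-region assumption holds.

active; I_C ≈ 3.2 mA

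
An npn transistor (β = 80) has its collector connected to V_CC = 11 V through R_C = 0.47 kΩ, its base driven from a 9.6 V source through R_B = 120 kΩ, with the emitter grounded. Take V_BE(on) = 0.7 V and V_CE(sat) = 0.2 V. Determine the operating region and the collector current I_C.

active; I_C ≈ 5.9 mA

Assume active. Base-emitter loop: I_B = (V_BB − V_BE)/R_B = (9.6 − 0.7)/120 = 0.0742 mA.
I_C = β·I_B = 80×0.0742 = 5.93 mA.
V_CE = V_CC − I_C·R_C = 11 − 5.93×0.47 = 8.21 V > V_CE(sat), so the active-region assumption holds.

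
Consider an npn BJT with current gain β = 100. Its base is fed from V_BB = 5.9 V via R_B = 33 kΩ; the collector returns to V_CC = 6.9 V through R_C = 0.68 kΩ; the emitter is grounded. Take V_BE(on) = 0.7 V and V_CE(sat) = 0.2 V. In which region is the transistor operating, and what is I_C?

saturation; I_C ≈ 9.9 mA

Assume active: I_B = (5.9 − 0.7)/33 = 0.158 mA, giving I_C = β·I_B = 15.8 mA.
But then V_CE = 6.9 − 15.8×0.68 = -3.82 V < V_CE(sat) = 0.2 V — impossible in the active region.
So the transistor is saturated. With V_CE = 0.2 V, I_C = (V_CC − 0.2)/R_C = 6.7/0.68 = 9.85 mA.
Check: β·I_B = 15.8 mA > I_C = 9.85 mA, confirming saturation.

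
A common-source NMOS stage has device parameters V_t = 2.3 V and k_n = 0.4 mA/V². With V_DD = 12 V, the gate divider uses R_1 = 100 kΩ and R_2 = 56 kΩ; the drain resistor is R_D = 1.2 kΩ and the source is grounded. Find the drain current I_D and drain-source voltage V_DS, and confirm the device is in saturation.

I_D ≈ 0.81 mA, V_DS ≈ 11 V

V_G = V_DD·R_2/(R_1+R_2) = 12×56/156 = 4.31 V. With the source grounded, V_GS = V_G = 4.31 V.
Assume saturation: I_D = (k_n/2)(V_GS − V_t)² = (0.4/2)×(4.31 − 2.3)² = 0.2×2.01² = 0.806 mA.
V_DS = V_DD − I_D·R_D = 12 − 0.806×1.2 = 11 V.
Saturation requires V_DS ≥ V_GS − V_t = 2.01 V; 11 ≥ 2.01 ✓.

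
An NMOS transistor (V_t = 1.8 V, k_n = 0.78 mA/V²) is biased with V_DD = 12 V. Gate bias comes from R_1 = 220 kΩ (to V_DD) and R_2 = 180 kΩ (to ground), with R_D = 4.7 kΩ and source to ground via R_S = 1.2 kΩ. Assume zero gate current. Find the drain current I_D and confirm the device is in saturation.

V_G = V_DD·R_2/(R_1+R_2) = 12×180/400 = 5.4 V.
Assume saturation: I_D = (k_n/2)(V_GS − V_t)² with V_GS = V_G − I_D·R_S = 5.4 − 1.2·I_D.
Substituting gives 0.562·I_D² − 4.37·I_D + 5.05 = 0, with roots I_D = 1.41 or 6.37 mA.
The root I_D = 6.37 mA gives V_GS = -2.24 V ≤ V_t, so take I_D = 1.41 mA.
Then V_GS = 3.7 V and V_DS = V_DD − I_D(R_D+R_S) = 12 − 1.41×5.9 = 3.66 V.
Saturation requires V_DS ≥ V_GS − V_t = 1.9 V; 3.66 ≥ 1.9 ✓.

I_D ≈ 1.4 mA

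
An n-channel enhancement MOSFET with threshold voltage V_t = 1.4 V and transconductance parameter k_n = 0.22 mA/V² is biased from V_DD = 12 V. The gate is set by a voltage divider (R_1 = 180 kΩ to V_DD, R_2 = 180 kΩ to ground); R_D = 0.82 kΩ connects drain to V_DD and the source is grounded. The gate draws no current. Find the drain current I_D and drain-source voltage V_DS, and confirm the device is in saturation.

V_G = V_DD·R_2/(R_1+R_2) = 12×180/360 = 6 V. With the source grounded, V_GS = V_G = 6 V.
Assume saturation: I_D = (k_n/2)(V_GS − V_t)² = (0.22/2)×(6 − 1.4)² = 0.11×4.6² = 2.33 mA.
V_DS = V_DD − I_D·R_D = 12 − 2.33×0.82 = 10.1 V.
Saturation requires V_DS ≥ V_GS − V_t = 4.6 V; 10.1 ≥ 4.6 ✓.

I_D ≈ 2.3 mA, V_DS ≈ 10 V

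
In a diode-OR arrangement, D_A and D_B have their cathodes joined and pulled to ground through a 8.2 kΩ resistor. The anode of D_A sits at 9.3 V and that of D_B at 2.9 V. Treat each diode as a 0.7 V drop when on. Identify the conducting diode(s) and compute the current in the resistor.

Assume both conduct. Then node N would need to be at both 9.3−0.7 = 8.6 V and 2.9−0.7 = 2.2 V, which is impossible.
Assume only D_A conducts: V_N = 9.3 − 0.7 = 8.6 V, so I_R = 8.6/8.2 = 1.05 mA.
Check D_B: its anode-to-cathode voltage is 2.9 − 8.6 = -5.7 V < 0.7 V, so it is off. The assumption is consistent.

Only D_A conducts; I_R ≈ 1 mA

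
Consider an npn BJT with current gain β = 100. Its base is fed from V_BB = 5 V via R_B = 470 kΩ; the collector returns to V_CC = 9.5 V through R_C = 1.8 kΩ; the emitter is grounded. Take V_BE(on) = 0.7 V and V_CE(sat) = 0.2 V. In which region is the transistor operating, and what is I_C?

active; I_C ≈ 0.91 mA

Assume active. Base-emitter loop: I_B = (V_BB − V_BE)/R_B = (5 − 0.7)/470 = 0.00915 mA.
I_C = β·I_B = 100×0.00915 = 0.915 mA.
V_CE = V_CC − I_C·R_C = 9.5 − 0.915×1.8 = 7.85 V > V_CE(sat), so the active-region assumption holds.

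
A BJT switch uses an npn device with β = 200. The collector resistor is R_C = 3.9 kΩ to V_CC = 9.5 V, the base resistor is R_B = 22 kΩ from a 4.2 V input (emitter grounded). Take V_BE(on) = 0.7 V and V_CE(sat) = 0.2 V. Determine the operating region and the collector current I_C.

saturation; I_C ≈ 2.4 mA

Assume active: I_B = (4.2 − 0.7)/22 = 0.159 mA, giving I_C = β·I_B = 31.8 mA.
But then V_CE = 9.5 − 31.8×3.9 = -115 V < V_CE(sat) = 0.2 V — impossible in the active region.
So the transistor is saturated. With V_CE = 0.2 V, I_C = (V_CC − 0.2)/R_C = 9.3/3.9 = 2.38 mA.
Check: β·I_B = 31.8 mA > I_C = 2.38 mA, confirming saturation.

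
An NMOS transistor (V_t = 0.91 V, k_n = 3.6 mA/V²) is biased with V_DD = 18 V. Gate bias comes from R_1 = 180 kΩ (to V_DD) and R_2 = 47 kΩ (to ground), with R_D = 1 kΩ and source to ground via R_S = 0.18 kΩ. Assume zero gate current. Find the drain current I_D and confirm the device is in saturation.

I_D ≈ 5.7 mA

V_G = V_DD·R_2/(R_1+R_2) = 18×47/227 = 3.73 V.
Assume saturation: I_D = (k_n/2)(V_GS − V_t)² with V_GS = V_G − I_D·R_S = 3.73 − 0.18·I_D.
Substituting gives 0.0583·I_D² − 2.83·I_D + 14.3 = 0, with roots I_D = 5.73 or 42.7 mA.
The root I_D = 42.7 mA gives V_GS = -3.96 V ≤ V_t, so take I_D = 5.73 mA.
Then V_GS = 2.69 V and V_DS = V_DD − I_D(R_D+R_S) = 18 − 5.73×1.18 = 11.2 V.
Saturation requires V_DS ≥ V_GS − V_t = 1.78 V; 11.2 ≥ 1.78 ✓.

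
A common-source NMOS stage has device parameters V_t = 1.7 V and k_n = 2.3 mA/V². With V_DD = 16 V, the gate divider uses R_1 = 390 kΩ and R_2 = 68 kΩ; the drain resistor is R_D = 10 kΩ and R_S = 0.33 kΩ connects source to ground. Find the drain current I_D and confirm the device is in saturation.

V_G = V_DD·R_2/(R_1+R_2) = 16×68/458 = 2.38 V.
Assume saturation: I_D = (k_n/2)(V_GS − V_t)² with V_GS = V_G − I_D·R_S = 2.38 − 0.33·I_D.
Substituting gives 0.125·I_D² − 1.51·I_D + 0.525 = 0, with roots I_D = 0.358 or 11.7 mA.
The root I_D = 11.7 mA gives V_GS = -1.49 V ≤ V_t, so take I_D = 0.358 mA.
Then V_GS = 2.26 V and V_DS = V_DD − I_D(R_D+R_S) = 16 − 0.358×10.3 = 12.3 V.
Saturation requires V_DS ≥ V_GS − V_t = 0.558 V; 12.3 ≥ 0.558 ✓.

I_D ≈ 0.36 mA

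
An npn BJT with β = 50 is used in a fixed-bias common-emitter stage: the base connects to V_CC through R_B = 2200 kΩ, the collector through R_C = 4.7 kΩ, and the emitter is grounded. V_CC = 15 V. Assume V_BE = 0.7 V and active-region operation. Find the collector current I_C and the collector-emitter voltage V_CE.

Base loop: V_CC = I_B·R_B + V_BE, so I_B = (15 − 0.7)/2200 kΩ = 0.0065 mA.
In the active region I_C = β·I_B = 50 × 0.0065 = 0.325 mA.
Collector loop: V_CE = V_CC − I_C·R_C = 15 − 0.325×4.7 = 13.5 V.
Since V_CE = 13.5 V > V_CE(sat) ≈ 0.2 V, the transistor is in the active region as assumed.

I_C ≈ 0.33 mA, V_CE ≈ 13 V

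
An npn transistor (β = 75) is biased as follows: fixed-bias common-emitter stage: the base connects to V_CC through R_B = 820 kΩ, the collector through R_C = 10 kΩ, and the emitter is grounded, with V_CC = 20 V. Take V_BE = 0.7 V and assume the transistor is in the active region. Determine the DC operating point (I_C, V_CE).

I_C ≈ 1.8 mA, V_CE ≈ 2.3 V

Base loop: V_CC = I_B·R_B + V_BE, so I_B = (20 − 0.7)/820 kΩ = 0.0235 mA.
In the active region I_C = β·I_B = 75 × 0.0235 = 1.77 mA.
Collector loop: V_CE = V_CC − I_C·R_C = 20 − 1.77×10 = 2.35 V.
Since V_CE = 2.35 V > V_CE(sat) ≈ 0.2 V, the transistor is in the active region as assumed.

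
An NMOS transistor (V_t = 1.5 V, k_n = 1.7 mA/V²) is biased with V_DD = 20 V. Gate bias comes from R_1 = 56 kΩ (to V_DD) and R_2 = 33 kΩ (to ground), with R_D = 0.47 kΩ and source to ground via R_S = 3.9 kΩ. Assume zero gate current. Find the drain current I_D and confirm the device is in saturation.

V_G = V_DD·R_2/(R_1+R_2) = 20×33/89 = 7.42 V.
Assume saturation: I_D = (k_n/2)(V_GS − V_t)² with V_GS = V_G − I_D·R_S = 7.42 − 3.9·I_D.
Substituting gives 12.9·I_D² − 40.2·I_D + 29.7 = 0, with roots I_D = 1.21 or 1.9 mA.
The root I_D = 1.9 mA gives V_GS = 0.00482 V ≤ V_t, so take I_D = 1.21 mA.
Then V_GS = 2.69 V and V_DS = V_DD − I_D(R_D+R_S) = 20 − 1.21×4.37 = 14.7 V.
Saturation requires V_DS ≥ V_GS − V_t = 1.19 V; 14.7 ≥ 1.19 ✓.

I_D ≈ 1.2 mA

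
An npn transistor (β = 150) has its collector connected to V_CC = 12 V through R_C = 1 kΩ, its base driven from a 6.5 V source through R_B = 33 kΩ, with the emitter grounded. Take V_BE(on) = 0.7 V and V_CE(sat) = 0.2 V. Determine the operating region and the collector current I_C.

Assume active: I_B = (6.5 − 0.7)/33 = 0.176 mA, giving I_C = β·I_B = 26.4 mA.
But then V_CE = 12 − 26.4×1 = -14.4 V < V_CE(sat) = 0.2 V — impossible in the active region.
So the transistor is saturated. With V_CE = 0.2 V, I_C = (V_CC − 0.2)/R_C = 11.8/1 = 11.8 mA.
Check: β·I_B = 26.4 mA > I_C = 11.8 mA, confirming saturation.

saturation; I_C ≈ 12 mA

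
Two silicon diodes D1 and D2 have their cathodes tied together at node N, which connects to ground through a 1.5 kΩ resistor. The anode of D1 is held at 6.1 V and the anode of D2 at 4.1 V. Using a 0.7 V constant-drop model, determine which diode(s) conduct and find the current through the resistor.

Only D1 conducts; I_R ≈ 3.6 mA

Assume both conduct. Then node N would need to be at both 6.1−0.7 = 5.4 V and 4.1−0.7 = 3.4 V, which is impossible.
Assume only D1 conducts: V_N = 6.1 − 0.7 = 5.4 V, so I_R = 5.4/1.5 = 3.6 mA.
Check D2: its anode-to-cathode voltage is 4.1 − 5.4 = -1.3 V < 0.7 V, so it is off. The assumption is consistent.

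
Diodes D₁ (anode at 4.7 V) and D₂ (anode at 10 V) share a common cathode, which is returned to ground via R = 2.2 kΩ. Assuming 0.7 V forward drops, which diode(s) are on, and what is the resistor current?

Assume both conduct. Then node N would need to be at both 4.7−0.7 = 4 V and 10−0.7 = 9.3 V, which is impossible.
Assume only D₂ conducts: V_N = 10 − 0.7 = 9.3 V, so I_R = 9.3/2.2 = 4.23 mA.
Check D₁: its anode-to-cathode voltage is 4.7 − 9.3 = -4.6 V < 0.7 V, so it is off. The assumption is consistent.

Only D₂ conducts; I_R ≈ 4.2 mA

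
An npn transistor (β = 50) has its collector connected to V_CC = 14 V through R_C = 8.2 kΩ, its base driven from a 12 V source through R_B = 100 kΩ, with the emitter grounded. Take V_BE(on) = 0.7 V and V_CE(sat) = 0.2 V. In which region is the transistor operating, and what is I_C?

Assume active: I_B = (12 − 0.7)/100 = 0.113 mA, giving I_C = β·I_B = 5.65 mA.
But then V_CE = 14 − 5.65×8.2 = -32.3 V < V_CE(sat) = 0.2 V — impossible in the active region.
So the transistor is saturated. With V_CE = 0.2 V, I_C = (V_CC − 0.2)/R_C = 13.8/8.2 = 1.68 mA.
Check: β·I_B = 5.65 mA > I_C = 1.68 mA, confirming saturation.

saturation; I_C ≈ 1.7 mA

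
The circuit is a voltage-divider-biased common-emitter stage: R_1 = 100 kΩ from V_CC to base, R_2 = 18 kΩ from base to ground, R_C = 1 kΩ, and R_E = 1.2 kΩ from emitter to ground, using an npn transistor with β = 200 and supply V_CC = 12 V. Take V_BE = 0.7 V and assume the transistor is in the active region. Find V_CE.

V_CE ≈ 10 V

Thevenize the base divider: V_Th = V_CC·R_2/(R_1+R_2) = 12×18/118 = 1.83 V, R_Th = R_1‖R_2 = 15.3 kΩ.
Base-emitter loop: V_Th = I_B·R_Th + V_BE + (β+1)I_B·R_E, so I_B = (1.83 − 0.7) / (15.3 + 201×1.2) = 0.00441 mA.
I_C = β·I_B = 200×0.00441 = 0.882 mA, and I_E = (β+1)I_B = 0.886 mA.
V_CE = V_CC − I_C·R_C − I_E·R_E = 12 − 0.882×1 − 0.886×1.2 = 10.1 V.
V_CE = 10.1 V > 0.2 V confirms active-region operation.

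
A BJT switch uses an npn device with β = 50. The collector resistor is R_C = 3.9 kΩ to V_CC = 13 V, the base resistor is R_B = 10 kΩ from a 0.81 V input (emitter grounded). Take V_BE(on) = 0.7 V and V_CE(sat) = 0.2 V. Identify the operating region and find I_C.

active; I_C ≈ 0.55 mA

Assume active. Base-emitter loop: I_B = (V_BB − V_BE)/R_B = (0.81 − 0.7)/10 = 0.011 mA.
I_C = β·I_B = 50×0.011 = 0.55 mA.
V_CE = V_CC − I_C·R_C = 13 − 0.55×3.9 = 10.9 V > V_CE(sat), so the active-region assumption holds.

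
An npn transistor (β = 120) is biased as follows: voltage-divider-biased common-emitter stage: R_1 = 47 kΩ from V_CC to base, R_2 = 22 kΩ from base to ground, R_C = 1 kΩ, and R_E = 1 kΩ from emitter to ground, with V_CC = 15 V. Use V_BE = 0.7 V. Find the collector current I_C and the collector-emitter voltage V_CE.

Thevenize the base divider: V_Th = V_CC·R_2/(R_1+R_2) = 15×22/69 = 4.78 V, R_Th = R_1‖R_2 = 15 kΩ.
Base-emitter loop: V_Th = I_B·R_Th + V_BE + (β+1)I_B·R_E, so I_B = (4.78 − 0.7) / (15 + 121×1) = 0.03 mA.
I_C = β·I_B = 120×0.03 = 3.6 mA, and I_E = (β+1)I_B = 3.63 mA.
V_CE = V_CC − I_C·R_C − I_E·R_E = 15 − 3.6×1 − 3.63×1 = 7.76 V.
V_CE = 7.76 V > 0.2 V confirms active-region operation.

I_C ≈ 3.6 mA, V_CE ≈ 7.8 V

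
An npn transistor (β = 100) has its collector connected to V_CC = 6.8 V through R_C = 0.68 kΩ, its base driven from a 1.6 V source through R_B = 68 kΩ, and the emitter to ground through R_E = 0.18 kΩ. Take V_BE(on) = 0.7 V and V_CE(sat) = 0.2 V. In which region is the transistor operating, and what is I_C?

Assume active. Base-emitter loop: I_B = (V_BB − V_BE)/(R_B + (β+1)R_E) = (1.6 − 0.7)/(68 + 101×0.18) = 0.0104 mA.
I_C = β·I_B = 100×0.0104 = 1.04 mA.
V_CE = V_CC − I_C·R_C − I_E·R_E = 6.8 − 1.04×0.68 − 1.05×0.18 = 5.9 V > V_CE(sat), so the active-region assumption holds.

active; I_C ≈ 1 mA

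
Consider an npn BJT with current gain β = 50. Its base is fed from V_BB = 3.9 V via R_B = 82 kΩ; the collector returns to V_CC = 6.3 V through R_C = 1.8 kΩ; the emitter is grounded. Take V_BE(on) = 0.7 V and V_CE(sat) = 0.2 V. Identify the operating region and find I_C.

Assume active. Base-emitter loop: I_B = (V_BB − V_BE)/R_B = (3.9 − 0.7)/82 = 0.039 mA.
I_C = β·I_B = 50×0.039 = 1.95 mA.
V_CE = V_CC − I_C·R_C = 6.3 − 1.95×1.8 = 2.79 V > V_CE(sat), so the active-region assumption holds.

active; I_C ≈ 2 mA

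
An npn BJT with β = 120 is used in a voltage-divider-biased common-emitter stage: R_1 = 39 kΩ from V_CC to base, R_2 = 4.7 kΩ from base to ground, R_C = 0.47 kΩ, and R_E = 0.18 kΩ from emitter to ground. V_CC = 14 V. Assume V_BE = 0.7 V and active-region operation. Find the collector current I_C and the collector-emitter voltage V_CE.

I_C ≈ 3.7 mA, V_CE ≈ 12 V

Thevenize the base divider: V_Th = V_CC·R_2/(R_1+R_2) = 14×4.7/43.7 = 1.51 V, R_Th = R_1‖R_2 = 4.19 kΩ.
Base-emitter loop: V_Th = I_B·R_Th + V_BE + (β+1)I_B·R_E, so I_B = (1.51 − 0.7) / (4.19 + 121×0.18) = 0.031 mA.
I_C = β·I_B = 120×0.031 = 3.72 mA, and I_E = (β+1)I_B = 3.75 mA.
V_CE = V_CC − I_C·R_C − I_E·R_E = 14 − 3.72×0.47 − 3.75×0.18 = 11.6 V.
V_CE = 11.6 V > 0.2 V confirms active-region operation.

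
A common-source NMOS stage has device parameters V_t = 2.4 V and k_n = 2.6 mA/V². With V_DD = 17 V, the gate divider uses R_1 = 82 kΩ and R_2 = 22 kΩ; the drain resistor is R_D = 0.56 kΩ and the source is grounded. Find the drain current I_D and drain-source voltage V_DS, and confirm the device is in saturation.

V_G = V_DD·R_2/(R_1+R_2) = 17×22/104 = 3.6 V. With the source grounded, V_GS = V_G = 3.6 V.
Assume saturation: I_D = (k_n/2)(V_GS − V_t)² = (2.6/2)×(3.6 − 2.4)² = 1.3×1.2² = 1.86 mA.
V_DS = V_DD − I_D·R_D = 17 − 1.86×0.56 = 16 V.
Saturation requires V_DS ≥ V_GS − V_t = 1.2 V; 16 ≥ 1.2 ✓.

I_D ≈ 1.9 mA, V_DS ≈ 16 V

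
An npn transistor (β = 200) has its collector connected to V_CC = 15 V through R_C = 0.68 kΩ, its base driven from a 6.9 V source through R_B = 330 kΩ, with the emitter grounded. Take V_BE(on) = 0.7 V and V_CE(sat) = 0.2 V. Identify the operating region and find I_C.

active; I_C ≈ 3.8 mA

Assume active. Base-emitter loop: I_B = (V_BB − V_BE)/R_B = (6.9 − 0.7)/330 = 0.0188 mA.
I_C = β·I_B = 200×0.0188 = 3.76 mA.
V_CE = V_CC − I_C·R_C = 15 − 3.76×0.68 = 12.4 V > V_CE(sat), so the active-region assumption holds.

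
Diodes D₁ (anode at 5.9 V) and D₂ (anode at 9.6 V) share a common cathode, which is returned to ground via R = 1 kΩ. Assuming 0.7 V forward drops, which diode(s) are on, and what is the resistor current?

Assume both conduct. Then node N would need to be at both 5.9−0.7 = 5.2 V and 9.6−0.7 = 8.9 V, which is impossible.
Assume only D₂ conducts: V_N = 9.6 − 0.7 = 8.9 V, so I_R = 8.9/1 = 8.9 mA.
Check D₁: its anode-to-cathode voltage is 5.9 − 8.9 = -3 V < 0.7 V, so it is off. The assumption is consistent.

Only D₂ conducts; I_R ≈ 8.9 mA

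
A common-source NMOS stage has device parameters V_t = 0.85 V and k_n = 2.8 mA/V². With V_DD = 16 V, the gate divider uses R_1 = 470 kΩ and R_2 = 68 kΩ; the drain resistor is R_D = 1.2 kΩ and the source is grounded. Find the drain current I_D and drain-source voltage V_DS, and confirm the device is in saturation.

I_D ≈ 1.9 mA, V_DS ≈ 14 V

V_G = V_DD·R_2/(R_1+R_2) = 16×68/538 = 2.02 V. With the source grounded, V_GS = V_G = 2.02 V.
Assume saturation: I_D = (k_n/2)(V_GS − V_t)² = (2.8/2)×(2.02 − 0.85)² = 1.4×1.17² = 1.92 mA.
V_DS = V_DD − I_D·R_D = 16 − 1.92×1.2 = 13.7 V.
Saturation requires V_DS ≥ V_GS − V_t = 1.17 V; 13.7 ≥ 1.17 ✓.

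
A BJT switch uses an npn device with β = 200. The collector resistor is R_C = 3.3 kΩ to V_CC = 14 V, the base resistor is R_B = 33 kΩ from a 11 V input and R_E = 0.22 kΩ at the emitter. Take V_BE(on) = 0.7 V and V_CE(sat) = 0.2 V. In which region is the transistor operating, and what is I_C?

saturation; I_C ≈ 3.9 mA

Assume active: I_B = (11 − 0.7)/(33 + 201×0.22) = 0.133 mA, I_C = β·I_B = 26.7 mA.
Then V_CE = 14 − 26.7×3.3 − 26.8×0.22 = -79.9 V < 0.2 V — the active assumption fails.
Re-solve with V_CE = 0.2 V. KCL at the emitter: V_E/R_E = (V_BB−0.7−V_E)/R_B + (V_CC−0.2−V_E)/R_C, giving V_E = 0.921 V.
I_C = (V_CC − 0.2 − V_E)/R_C = (13.8 − 0.921)/3.3 = 3.9 mA.
Check: I_B = (10.3 − 0.921)/33 = 0.284 mA, and β·I_B = 56.8 mA > I_C, confirming saturation.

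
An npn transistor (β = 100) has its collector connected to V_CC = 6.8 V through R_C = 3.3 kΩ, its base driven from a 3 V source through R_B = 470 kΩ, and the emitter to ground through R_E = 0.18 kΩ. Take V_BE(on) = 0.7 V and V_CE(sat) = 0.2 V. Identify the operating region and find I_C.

active; I_C ≈ 0.47 mA

Assume active. Base-emitter loop: I_B = (V_BB − V_BE)/(R_B + (β+1)R_E) = (3 − 0.7)/(470 + 101×0.18) = 0.00471 mA.
I_C = β·I_B = 100×0.00471 = 0.471 mA.
V_CE = V_CC − I_C·R_C − I_E·R_E = 6.8 − 0.471×3.3 − 0.476×0.18 = 5.16 V > V_CE(sat), so the active-region assumption holds.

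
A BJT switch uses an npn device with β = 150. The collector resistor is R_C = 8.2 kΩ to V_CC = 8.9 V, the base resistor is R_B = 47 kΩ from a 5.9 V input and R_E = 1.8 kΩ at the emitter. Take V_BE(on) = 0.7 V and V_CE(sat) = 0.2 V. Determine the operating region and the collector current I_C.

saturation; I_C ≈ 0.86 mA

Assume active: I_B = (5.9 − 0.7)/(47 + 151×1.8) = 0.0163 mA, I_C = β·I_B = 2.45 mA.
Then V_CE = 8.9 − 2.45×8.2 − 2.46×1.8 = -15.6 V < 0.2 V — the active assumption fails.
Re-solve with V_CE = 0.2 V. KCL at the emitter: V_E/R_E = (V_BB−0.7−V_E)/R_B + (V_CC−0.2−V_E)/R_C, giving V_E = 1.68 V.
I_C = (V_CC − 0.2 − V_E)/R_C = (8.7 − 1.68)/8.2 = 0.857 mA.
Check: I_B = (5.2 − 1.68)/47 = 0.075 mA, and β·I_B = 11.2 mA > I_C, confirming saturation.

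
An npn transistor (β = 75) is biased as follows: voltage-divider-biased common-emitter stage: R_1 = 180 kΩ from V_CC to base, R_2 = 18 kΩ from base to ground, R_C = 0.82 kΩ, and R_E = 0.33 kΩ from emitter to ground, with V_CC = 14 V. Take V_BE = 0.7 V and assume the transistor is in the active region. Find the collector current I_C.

Thevenize the base divider: V_Th = V_CC·R_2/(R_1+R_2) = 14×18/198 = 1.27 V, R_Th = R_1‖R_2 = 16.4 kΩ.
Base-emitter loop: V_Th = I_B·R_Th + V_BE + (β+1)I_B·R_E, so I_B = (1.27 − 0.7) / (16.4 + 76×0.33) = 0.0138 mA.
I_C = β·I_B = 75×0.0138 = 1.04 mA, and I_E = (β+1)I_B = 1.05 mA.
V_CE = V_CC − I_C·R_C − I_E·R_E = 14 − 1.04×0.82 − 1.05×0.33 = 12.8 V.
V_CE = 12.8 V > 0.2 V confirms active-region operation.

I_C ≈ 1 mA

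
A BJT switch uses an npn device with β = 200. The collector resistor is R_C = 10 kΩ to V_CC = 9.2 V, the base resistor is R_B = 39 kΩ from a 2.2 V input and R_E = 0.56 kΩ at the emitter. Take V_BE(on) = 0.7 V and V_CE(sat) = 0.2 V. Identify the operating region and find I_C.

saturation; I_C ≈ 0.85 mA

Assume active: I_B = (2.2 − 0.7)/(39 + 201×0.56) = 0.0099 mA, I_C = β·I_B = 1.98 mA.
Then V_CE = 9.2 − 1.98×10 − 1.99×0.56 = -11.7 V < 0.2 V — the active assumption fails.
Re-solve with V_CE = 0.2 V. KCL at the emitter: V_E/R_E = (V_BB−0.7−V_E)/R_B + (V_CC−0.2−V_E)/R_C, giving V_E = 0.491 V.
I_C = (V_CC − 0.2 − V_E)/R_C = (9 − 0.491)/10 = 0.851 mA.
Check: I_B = (1.5 − 0.491)/39 = 0.0259 mA, and β·I_B = 5.17 mA > I_C, confirming saturation.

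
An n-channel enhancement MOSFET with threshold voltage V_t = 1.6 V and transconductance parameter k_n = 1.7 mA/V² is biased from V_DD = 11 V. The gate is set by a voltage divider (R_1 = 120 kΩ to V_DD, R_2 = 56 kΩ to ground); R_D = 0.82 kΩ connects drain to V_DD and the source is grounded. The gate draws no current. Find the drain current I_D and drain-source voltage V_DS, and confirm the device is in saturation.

I_D ≈ 3.1 mA, V_DS ≈ 8.5 V

V_G = V_DD·R_2/(R_1+R_2) = 11×56/176 = 3.5 V. With the source grounded, V_GS = V_G = 3.5 V.
Assume saturation: I_D = (k_n/2)(V_GS − V_t)² = (1.7/2)×(3.5 − 1.6)² = 0.85×1.9² = 3.07 mA.
V_DS = V_DD − I_D·R_D = 11 − 3.07×0.82 = 8.48 V.
Saturation requires V_DS ≥ V_GS − V_t = 1.9 V; 8.48 ≥ 1.9 ✓.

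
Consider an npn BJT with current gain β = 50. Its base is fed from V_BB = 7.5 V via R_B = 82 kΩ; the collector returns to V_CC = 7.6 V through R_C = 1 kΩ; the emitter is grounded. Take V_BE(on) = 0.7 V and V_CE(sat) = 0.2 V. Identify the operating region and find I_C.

active; I_C ≈ 4.1 mA

Assume active. Base-emitter loop: I_B = (V_BB − V_BE)/R_B = (7.5 − 0.7)/82 = 0.0829 mA.
I_C = β·I_B = 50×0.0829 = 4.15 mA.
V_CE = V_CC − I_C·R_C = 7.6 − 4.15×1 = 3.45 V > V_CE(sat), so the active-region assumption holds.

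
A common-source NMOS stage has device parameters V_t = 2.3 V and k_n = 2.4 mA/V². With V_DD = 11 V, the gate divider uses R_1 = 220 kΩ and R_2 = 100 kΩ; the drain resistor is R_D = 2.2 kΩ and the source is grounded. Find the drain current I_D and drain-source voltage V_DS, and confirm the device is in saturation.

V_G = V_DD·R_2/(R_1+R_2) = 11×100/320 = 3.44 V. With the source grounded, V_GS = V_G = 3.44 V.
Assume saturation: I_D = (k_n/2)(V_GS − V_t)² = (2.4/2)×(3.44 − 2.3)² = 1.2×1.14² = 1.55 mA.
V_DS = V_DD − I_D·R_D = 11 − 1.55×2.2 = 7.58 V.
Saturation requires V_DS ≥ V_GS − V_t = 1.14 V; 7.58 ≥ 1.14 ✓.

I_D ≈ 1.6 mA, V_DS ≈ 7.6 V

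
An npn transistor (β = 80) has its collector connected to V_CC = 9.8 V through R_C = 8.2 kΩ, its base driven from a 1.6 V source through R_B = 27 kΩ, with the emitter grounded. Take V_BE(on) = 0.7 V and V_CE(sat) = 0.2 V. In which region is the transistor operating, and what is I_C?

Assume active: I_B = (1.6 − 0.7)/27 = 0.0333 mA, giving I_C = β·I_B = 2.67 mA.
But then V_CE = 9.8 − 2.67×8.2 = -12.1 V < V_CE(sat) = 0.2 V — impossible in the active region.
So the transistor is saturated. With V_CE = 0.2 V, I_C = (V_CC − 0.2)/R_C = 9.6/8.2 = 1.17 mA.
Check: β·I_B = 2.67 mA > I_C = 1.17 mA, confirming saturation.

saturation; I_C ≈ 1.2 mA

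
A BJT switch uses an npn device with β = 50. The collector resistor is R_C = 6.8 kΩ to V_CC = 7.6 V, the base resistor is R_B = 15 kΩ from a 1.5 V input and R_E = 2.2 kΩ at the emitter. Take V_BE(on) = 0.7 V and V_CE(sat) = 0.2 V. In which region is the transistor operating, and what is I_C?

Assume active. Base-emitter loop: I_B = (V_BB − V_BE)/(R_B + (β+1)R_E) = (1.5 − 0.7)/(15 + 51×2.2) = 0.00629 mA.
I_C = β·I_B = 50×0.00629 = 0.314 mA.
V_CE = V_CC − I_C·R_C − I_E·R_E = 7.6 − 0.314×6.8 − 0.321×2.2 = 4.76 V > V_CE(sat), so the active-region assumption holds.

active; I_C ≈ 0.31 mA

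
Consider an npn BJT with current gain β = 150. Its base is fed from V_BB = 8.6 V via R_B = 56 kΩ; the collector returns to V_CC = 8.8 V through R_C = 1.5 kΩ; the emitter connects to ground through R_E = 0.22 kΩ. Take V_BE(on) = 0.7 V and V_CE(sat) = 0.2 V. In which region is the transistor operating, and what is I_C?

Assume active: I_B = (8.6 − 0.7)/(56 + 151×0.22) = 0.0885 mA, I_C = β·I_B = 13.3 mA.
Then V_CE = 8.8 − 13.3×1.5 − 13.4×0.22 = -14.1 V < 0.2 V — the active assumption fails.
Re-solve with V_CE = 0.2 V. KCL at the emitter: V_E/R_E = (V_BB−0.7−V_E)/R_B + (V_CC−0.2−V_E)/R_C, giving V_E = 1.12 V.
I_C = (V_CC − 0.2 − V_E)/R_C = (8.6 − 1.12)/1.5 = 4.98 mA.
Check: I_B = (7.9 − 1.12)/56 = 0.121 mA, and β·I_B = 18.2 mA > I_C, confirming saturation.

saturation; I_C ≈ 5 mA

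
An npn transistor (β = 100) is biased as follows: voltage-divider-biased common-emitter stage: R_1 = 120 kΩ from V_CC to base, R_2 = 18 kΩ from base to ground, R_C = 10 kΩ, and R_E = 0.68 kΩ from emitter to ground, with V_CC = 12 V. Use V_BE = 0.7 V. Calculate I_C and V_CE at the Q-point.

Thevenize the base divider: V_Th = V_CC·R_2/(R_1+R_2) = 12×18/138 = 1.57 V, R_Th = R_1‖R_2 = 15.7 kΩ.
Base-emitter loop: V_Th = I_B·R_Th + V_BE + (β+1)I_B·R_E, so I_B = (1.57 − 0.7) / (15.7 + 101×0.68) = 0.0103 mA.
I_C = β·I_B = 100×0.0103 = 1.03 mA, and I_E = (β+1)I_B = 1.04 mA.
V_CE = V_CC − I_C·R_C − I_E·R_E = 12 − 1.03×10 − 1.04×0.68 = 1.04 V.
V_CE = 1.04 V > 0.2 V confirms active-region operation.

I_C ≈ 1 mA, V_CE ≈ 1 V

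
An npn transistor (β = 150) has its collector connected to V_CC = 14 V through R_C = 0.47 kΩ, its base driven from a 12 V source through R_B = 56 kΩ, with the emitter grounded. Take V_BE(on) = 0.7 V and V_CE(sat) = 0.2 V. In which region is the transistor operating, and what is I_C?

saturation; I_C ≈ 29 mA

Assume active: I_B = (12 − 0.7)/56 = 0.202 mA, giving I_C = β·I_B = 30.3 mA.
But then V_CE = 14 − 30.3×0.47 = -0.226 V < V_CE(sat) = 0.2 V — impossible in the active region.
So the transistor is saturated. With V_CE = 0.2 V, I_C = (V_CC − 0.2)/R_C = 13.8/0.47 = 29.4 mA.
Check: β·I_B = 30.3 mA > I_C = 29.4 mA, confirming saturation.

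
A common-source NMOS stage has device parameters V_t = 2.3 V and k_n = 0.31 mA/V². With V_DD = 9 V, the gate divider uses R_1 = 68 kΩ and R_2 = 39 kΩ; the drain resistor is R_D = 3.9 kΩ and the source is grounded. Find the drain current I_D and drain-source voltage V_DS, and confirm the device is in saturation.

I_D ≈ 0.15 mA, V_DS ≈ 8.4 V

V_G = V_DD·R_2/(R_1+R_2) = 9×39/107 = 3.28 V. With the source grounded, V_GS = V_G = 3.28 V.
Assume saturation: I_D = (k_n/2)(V_GS − V_t)² = (0.31/2)×(3.28 − 2.3)² = 0.155×0.98² = 0.149 mA.
V_DS = V_DD − I_D·R_D = 9 − 0.149×3.9 = 8.42 V.
Saturation requires V_DS ≥ V_GS − V_t = 0.98 V; 8.42 ≥ 0.98 ✓.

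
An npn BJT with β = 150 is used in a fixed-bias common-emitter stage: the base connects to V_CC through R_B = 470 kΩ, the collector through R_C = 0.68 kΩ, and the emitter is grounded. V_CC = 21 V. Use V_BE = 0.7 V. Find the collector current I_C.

Base loop: V_CC = I_B·R_B + V_BE, so I_B = (21 − 0.7)/470 kΩ = 0.0432 mA.
In the active region I_C = β·I_B = 150 × 0.0432 = 6.48 mA.
Collector loop: V_CE = V_CC − I_C·R_C = 21 − 6.48×0.68 = 16.6 V.
Since V_CE = 16.6 V > V_CE(sat) ≈ 0.2 V, the transistor is in the active region as assumed.

I_C ≈ 6.5 mA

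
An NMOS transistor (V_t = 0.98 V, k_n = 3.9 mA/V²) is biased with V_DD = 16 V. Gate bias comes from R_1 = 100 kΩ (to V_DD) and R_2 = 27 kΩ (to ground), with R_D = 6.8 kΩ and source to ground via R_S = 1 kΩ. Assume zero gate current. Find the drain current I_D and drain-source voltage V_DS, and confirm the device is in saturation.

I_D ≈ 1.5 mA, V_DS ≈ 4 V

V_G = V_DD·R_2/(R_1+R_2) = 16×27/127 = 3.4 V.
Assume saturation: I_D = (k_n/2)(V_GS − V_t)² with V_GS = V_G − I_D·R_S = 3.4 − 1·I_D.
Substituting gives 1.95·I_D² − 10.4·I_D + 11.4 = 0, with roots I_D = 1.53 or 3.82 mA.
The root I_D = 3.82 mA gives V_GS = -0.42 V ≤ V_t, so take I_D = 1.53 mA.
Then V_GS = 1.87 V and V_DS = V_DD − I_D(R_D+R_S) = 16 − 1.53×7.8 = 4.03 V.
Saturation requires V_DS ≥ V_GS − V_t = 0.887 V; 4.03 ≥ 0.887 ✓.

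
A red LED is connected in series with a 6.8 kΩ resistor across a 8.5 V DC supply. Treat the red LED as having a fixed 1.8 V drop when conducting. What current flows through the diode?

I ≈ 0.99 mA

KVL around the loop: 8.5 = V_D + I·R = 1.8 + I × 6.8 kΩ.
So I = (8.5 − 1.8) / 6.8 kΩ = 6.7 / 6.8 = 0.985 mA.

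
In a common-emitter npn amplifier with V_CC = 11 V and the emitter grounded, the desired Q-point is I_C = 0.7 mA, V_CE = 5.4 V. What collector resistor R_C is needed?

R_C ≈ 8 kΩ

Collector loop: V_CC = I_C·R_C + V_CE.
R_C = (V_CC − V_CE)/I_C = (11 − 5.4)/0.7 = 8 kΩ.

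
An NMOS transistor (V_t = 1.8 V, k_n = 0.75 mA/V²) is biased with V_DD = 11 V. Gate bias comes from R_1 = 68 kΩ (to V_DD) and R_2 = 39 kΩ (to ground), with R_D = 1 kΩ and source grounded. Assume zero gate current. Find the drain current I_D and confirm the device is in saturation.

V_G = V_DD·R_2/(R_1+R_2) = 11×39/107 = 4.01 V. With the source grounded, V_GS = V_G = 4.01 V.
Assume saturation: I_D = (k_n/2)(V_GS − V_t)² = (0.75/2)×(4.01 − 1.8)² = 0.375×2.21² = 1.83 mA.
V_DS = V_DD − I_D·R_D = 11 − 1.83×1 = 9.17 V.
Saturation requires V_DS ≥ V_GS − V_t = 2.21 V; 9.17 ≥ 2.21 ✓.

I_D ≈ 1.8 mA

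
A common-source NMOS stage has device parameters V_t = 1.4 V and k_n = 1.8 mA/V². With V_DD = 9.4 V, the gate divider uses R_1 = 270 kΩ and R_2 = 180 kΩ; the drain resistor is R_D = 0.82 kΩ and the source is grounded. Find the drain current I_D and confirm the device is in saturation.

V_G = V_DD·R_2/(R_1+R_2) = 9.4×180/450 = 3.76 V. With the source grounded, V_GS = V_G = 3.76 V.
Assume saturation: I_D = (k_n/2)(V_GS − V_t)² = (1.8/2)×(3.76 − 1.4)² = 0.9×2.36² = 5.01 mA.
V_DS = V_DD − I_D·R_D = 9.4 − 5.01×0.82 = 5.29 V.
Saturation requires V_DS ≥ V_GS − V_t = 2.36 V; 5.29 ≥ 2.36 ✓.

I_D ≈ 5 mA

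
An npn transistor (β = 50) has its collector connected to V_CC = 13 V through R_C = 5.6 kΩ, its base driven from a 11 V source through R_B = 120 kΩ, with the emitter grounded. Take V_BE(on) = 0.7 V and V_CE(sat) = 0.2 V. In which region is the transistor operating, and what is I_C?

saturation; I_C ≈ 2.3 mA

Assume active: I_B = (11 − 0.7)/120 = 0.0858 mA, giving I_C = β·I_B = 4.29 mA.
But then V_CE = 13 − 4.29×5.6 = -11 V < V_CE(sat) = 0.2 V — impossible in the active region.
So the transistor is saturated. With V_CE = 0.2 V, I_C = (V_CC − 0.2)/R_C = 12.8/5.6 = 2.29 mA.
Check: β·I_B = 4.29 mA > I_C = 2.29 mA, confirming saturation.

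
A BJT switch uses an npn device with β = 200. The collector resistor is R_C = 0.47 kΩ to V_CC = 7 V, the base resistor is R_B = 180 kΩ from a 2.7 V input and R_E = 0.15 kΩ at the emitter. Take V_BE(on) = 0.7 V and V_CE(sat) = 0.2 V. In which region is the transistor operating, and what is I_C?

Assume active. Base-emitter loop: I_B = (V_BB − V_BE)/(R_B + (β+1)R_E) = (2.7 − 0.7)/(180 + 201×0.15) = 0.00952 mA.
I_C = β·I_B = 200×0.00952 = 1.9 mA.
V_CE = V_CC − I_C·R_C − I_E·R_E = 7 − 1.9×0.47 − 1.91×0.15 = 5.82 V > V_CE(sat), so the active-region assumption holds.

active; I_C ≈ 1.9 mA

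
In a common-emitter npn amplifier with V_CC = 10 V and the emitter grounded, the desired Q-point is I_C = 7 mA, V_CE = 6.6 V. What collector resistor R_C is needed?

R_C ≈ 0.49 kΩ

Collector loop: V_CC = I_C·R_C + V_CE.
R_C = (V_CC − V_CE)/I_C = (10 − 6.6)/7 = 0.486 kΩ.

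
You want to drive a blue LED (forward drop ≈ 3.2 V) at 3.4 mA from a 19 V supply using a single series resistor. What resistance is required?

R ≈ 4.6 kΩ

The resistor drops V_S − V_D = 19 − 3.2 = 15.8 V at 3.4 mA.
R = 15.8 V / 3.4 mA = 4.65 kΩ.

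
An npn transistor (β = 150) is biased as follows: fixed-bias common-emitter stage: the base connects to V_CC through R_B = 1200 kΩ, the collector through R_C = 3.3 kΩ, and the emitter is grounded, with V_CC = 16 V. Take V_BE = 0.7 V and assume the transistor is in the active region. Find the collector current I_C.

I_C ≈ 1.9 mA

Base loop: V_CC = I_B·R_B + V_BE, so I_B = (16 − 0.7)/1200 kΩ = 0.0128 mA.
In the active region I_C = β·I_B = 150 × 0.0128 = 1.91 mA.
Collector loop: V_CE = V_CC − I_C·R_C = 16 − 1.91×3.3 = 9.69 V.
Since V_CE = 9.69 V > V_CE(sat) ≈ 0.2 V, the transistor is in the active region as assumed.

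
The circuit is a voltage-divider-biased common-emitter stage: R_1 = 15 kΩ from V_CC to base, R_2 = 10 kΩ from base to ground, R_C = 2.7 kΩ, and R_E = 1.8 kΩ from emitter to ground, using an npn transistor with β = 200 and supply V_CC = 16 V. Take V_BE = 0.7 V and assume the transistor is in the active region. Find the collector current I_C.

I_C ≈ 3.1 mA

Thevenize the base divider: V_Th = V_CC·R_2/(R_1+R_2) = 16×10/25 = 6.4 V, R_Th = R_1‖R_2 = 6 kΩ.
Base-emitter loop: V_Th = I_B·R_Th + V_BE + (β+1)I_B·R_E, so I_B = (6.4 − 0.7) / (6 + 201×1.8) = 0.0155 mA.
I_C = β·I_B = 200×0.0155 = 3.1 mA, and I_E = (β+1)I_B = 3.12 mA.
V_CE = V_CC − I_C·R_C − I_E·R_E = 16 − 3.1×2.7 − 3.12×1.8 = 2.02 V.
V_CE = 2.02 V > 0.2 V confirms active-region operation.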